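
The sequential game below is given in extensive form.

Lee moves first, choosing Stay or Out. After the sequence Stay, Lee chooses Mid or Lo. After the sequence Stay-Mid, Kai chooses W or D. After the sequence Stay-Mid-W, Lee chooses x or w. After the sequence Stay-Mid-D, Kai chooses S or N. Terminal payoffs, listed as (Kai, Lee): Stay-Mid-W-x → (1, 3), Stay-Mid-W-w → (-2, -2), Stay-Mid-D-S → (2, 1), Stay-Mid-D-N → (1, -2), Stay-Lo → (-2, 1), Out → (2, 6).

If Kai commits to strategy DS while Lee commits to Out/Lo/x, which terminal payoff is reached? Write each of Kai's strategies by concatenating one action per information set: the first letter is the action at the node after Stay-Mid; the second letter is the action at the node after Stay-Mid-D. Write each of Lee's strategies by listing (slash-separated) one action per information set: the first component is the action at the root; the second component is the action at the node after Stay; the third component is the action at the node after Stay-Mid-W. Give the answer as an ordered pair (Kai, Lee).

Trace the play path from the root:
  Lee plays Out
→ terminal payoff (2, 6).
(Kai's choice at the node after Stay-Mid is never reached on this path, so it doesn't affect the outcome.)

(2, 6)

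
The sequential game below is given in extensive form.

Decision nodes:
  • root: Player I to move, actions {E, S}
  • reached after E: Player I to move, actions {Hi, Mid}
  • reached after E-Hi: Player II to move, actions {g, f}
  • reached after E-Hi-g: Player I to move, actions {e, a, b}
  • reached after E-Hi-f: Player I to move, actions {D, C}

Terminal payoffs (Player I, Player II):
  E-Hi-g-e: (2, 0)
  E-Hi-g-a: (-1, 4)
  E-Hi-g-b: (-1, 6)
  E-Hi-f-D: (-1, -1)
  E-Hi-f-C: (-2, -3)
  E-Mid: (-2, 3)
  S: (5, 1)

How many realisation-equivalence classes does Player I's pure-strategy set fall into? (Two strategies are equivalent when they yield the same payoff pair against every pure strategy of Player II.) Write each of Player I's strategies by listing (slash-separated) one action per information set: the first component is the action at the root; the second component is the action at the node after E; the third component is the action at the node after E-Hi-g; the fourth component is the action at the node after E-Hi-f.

Player I has 24 pure strategies: E/Hi/e/D, E/Hi/e/C, E/Hi/a/D, E/Hi/a/C, E/Hi/b/D, E/Hi/b/C, E/Mid/e/D, E/Mid/e/C, E/Mid/a/D, E/Mid/a/C, E/Mid/b/D, E/Mid/b/C, S/Hi/e/D, S/Hi/e/C, S/Hi/a/D, S/Hi/a/C, S/Hi/b/D, S/Hi/b/C, S/Mid/e/D, S/Mid/e/C, S/Mid/a/D, S/Mid/a/C, S/Mid/b/D, S/Mid/b/C. Columns: g, f.
{E/Hi/e/D} → row (2,0) (-1,-1)
{E/Hi/e/C} → row (2,0) (-2,-3)
{E/Hi/a/D} → row (-1,4) (-1,-1)
{E/Hi/a/C} → row (-1,4) (-2,-3)
{E/Hi/b/D} → row (-1,6) (-1,-1)
{E/Hi/b/C} → row (-1,6) (-2,-3)
{E/Mid/e/D, E/Mid/e/C, E/Mid/a/D, E/Mid/a/C, E/Mid/b/D, E/Mid/b/C} → row (-2,3) (-2,3)
{S/Hi/e/D, S/Hi/e/C, S/Hi/a/D, S/Hi/a/C, S/Hi/b/D, S/Hi/b/C, S/Mid/e/D, S/Mid/e/C, S/Mid/a/D, S/Mid/a/C, S/Mid/b/D, S/Mid/b/C} → row (5,1) (5,1)
That's 8 distinct rows out of 24 strategies.

8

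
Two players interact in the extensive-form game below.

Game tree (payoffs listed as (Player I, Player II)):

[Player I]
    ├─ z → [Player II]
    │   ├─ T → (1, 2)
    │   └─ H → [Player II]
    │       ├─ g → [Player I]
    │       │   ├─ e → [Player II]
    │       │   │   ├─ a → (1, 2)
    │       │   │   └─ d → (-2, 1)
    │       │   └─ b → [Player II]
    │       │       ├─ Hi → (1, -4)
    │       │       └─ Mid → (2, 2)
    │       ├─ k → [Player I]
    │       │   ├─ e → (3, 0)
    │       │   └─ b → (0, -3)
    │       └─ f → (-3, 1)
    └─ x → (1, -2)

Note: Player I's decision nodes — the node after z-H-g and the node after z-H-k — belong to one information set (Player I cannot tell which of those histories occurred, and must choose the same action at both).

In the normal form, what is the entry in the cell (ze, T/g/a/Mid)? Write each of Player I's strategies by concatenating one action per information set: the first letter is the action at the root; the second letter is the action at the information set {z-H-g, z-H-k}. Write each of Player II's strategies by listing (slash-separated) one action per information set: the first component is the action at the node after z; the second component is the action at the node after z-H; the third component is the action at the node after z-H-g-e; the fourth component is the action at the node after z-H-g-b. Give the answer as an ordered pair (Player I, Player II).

Trace the play path from the root:
  Player I plays z
  Player II plays T at [z]
→ terminal payoff (1, 2).
(Player I's choice at the information set {z-H-g, z-H-k} is never reached on this path, so it doesn't affect the outcome.)

(1, 2)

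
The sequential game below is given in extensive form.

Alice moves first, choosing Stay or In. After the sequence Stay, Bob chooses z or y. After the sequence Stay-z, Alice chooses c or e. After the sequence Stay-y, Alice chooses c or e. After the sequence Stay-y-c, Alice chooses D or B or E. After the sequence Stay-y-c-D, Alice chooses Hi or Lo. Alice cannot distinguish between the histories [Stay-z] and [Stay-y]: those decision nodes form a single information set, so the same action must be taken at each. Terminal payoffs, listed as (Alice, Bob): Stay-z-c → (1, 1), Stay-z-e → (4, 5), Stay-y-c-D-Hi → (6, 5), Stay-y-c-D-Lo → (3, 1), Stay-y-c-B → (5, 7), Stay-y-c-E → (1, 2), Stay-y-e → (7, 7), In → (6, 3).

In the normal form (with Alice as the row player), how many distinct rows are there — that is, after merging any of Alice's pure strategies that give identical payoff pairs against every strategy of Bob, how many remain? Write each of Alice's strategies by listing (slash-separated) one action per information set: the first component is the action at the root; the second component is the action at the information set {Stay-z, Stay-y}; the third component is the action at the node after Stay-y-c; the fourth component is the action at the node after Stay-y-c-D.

Alice has 24 pure strategies: Stay/c/D/Hi, Stay/c/D/Lo, Stay/c/B/Hi, Stay/c/B/Lo, Stay/c/E/Hi, Stay/c/E/Lo, Stay/e/D/Hi, Stay/e/D/Lo, Stay/e/B/Hi, Stay/e/B/Lo, Stay/e/E/Hi, Stay/e/E/Lo, In/c/D/Hi, In/c/D/Lo, In/c/B/Hi, In/c/B/Lo, In/c/E/Hi, In/c/E/Lo, In/e/D/Hi, In/e/D/Lo, In/e/B/Hi, In/e/B/Lo, In/e/E/Hi, In/e/E/Lo. Columns: z, y.
{Stay/c/D/Hi} → row (1,1) (6,5)
{Stay/c/D/Lo} → row (1,1) (3,1)
{Stay/c/B/Hi, Stay/c/B/Lo} → row (1,1) (5,7)
{Stay/c/E/Hi, Stay/c/E/Lo} → row (1,1) (1,2)
{Stay/e/D/Hi, Stay/e/D/Lo, Stay/e/B/Hi, Stay/e/B/Lo, Stay/e/E/Hi, Stay/e/E/Lo} → row (4,5) (7,7)
{In/c/D/Hi, In/c/D/Lo, In/c/B/Hi, In/c/B/Lo, In/c/E/Hi, In/c/E/Lo, In/e/D/Hi, In/e/D/Lo, In/e/B/Hi, In/e/B/Lo, In/e/E/Hi, In/e/E/Lo} → row (6,3) (6,3)
That's 6 distinct rows out of 24 strategies.

6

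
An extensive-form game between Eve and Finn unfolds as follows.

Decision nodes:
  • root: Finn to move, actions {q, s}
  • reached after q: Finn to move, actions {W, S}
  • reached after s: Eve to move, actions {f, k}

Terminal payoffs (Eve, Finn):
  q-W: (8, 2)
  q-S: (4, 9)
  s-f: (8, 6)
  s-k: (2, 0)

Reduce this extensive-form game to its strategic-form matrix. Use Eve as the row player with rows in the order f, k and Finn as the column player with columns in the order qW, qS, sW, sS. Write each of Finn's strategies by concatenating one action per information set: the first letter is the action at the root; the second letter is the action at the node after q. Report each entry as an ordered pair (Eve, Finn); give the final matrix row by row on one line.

Row f: qW→(8,2), qS→(4,9), sW→(8,6), sS→(8,6)
Row k: qW→(8,2), qS→(4,9), sW→(2,0), sS→(2,0)

f: (8,2) (4,9) (8,6) (8,6) | k: (8,2) (4,9) (2,0) (2,0)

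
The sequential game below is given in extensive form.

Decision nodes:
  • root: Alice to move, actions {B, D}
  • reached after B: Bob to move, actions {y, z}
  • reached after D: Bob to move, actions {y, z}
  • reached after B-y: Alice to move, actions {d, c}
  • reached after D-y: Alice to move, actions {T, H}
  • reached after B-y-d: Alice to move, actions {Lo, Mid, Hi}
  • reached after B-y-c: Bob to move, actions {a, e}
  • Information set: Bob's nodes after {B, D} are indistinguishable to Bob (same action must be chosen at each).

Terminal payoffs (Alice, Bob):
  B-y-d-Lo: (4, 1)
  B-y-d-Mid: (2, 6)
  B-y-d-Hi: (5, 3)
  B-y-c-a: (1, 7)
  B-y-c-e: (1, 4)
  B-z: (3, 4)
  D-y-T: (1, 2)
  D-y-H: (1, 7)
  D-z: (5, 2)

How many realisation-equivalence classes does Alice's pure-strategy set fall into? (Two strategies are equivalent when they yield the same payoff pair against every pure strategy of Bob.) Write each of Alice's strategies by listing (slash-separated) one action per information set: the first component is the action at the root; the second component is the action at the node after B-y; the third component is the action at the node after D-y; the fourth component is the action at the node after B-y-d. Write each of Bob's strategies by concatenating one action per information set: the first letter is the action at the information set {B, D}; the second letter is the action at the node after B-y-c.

6

Alice has 24 pure strategies: B/d/T/Lo, B/d/T/Mid, B/d/T/Hi, B/d/H/Lo, B/d/H/Mid, B/d/H/Hi, B/c/T/Lo, B/c/T/Mid, B/c/T/Hi, B/c/H/Lo, B/c/H/Mid, B/c/H/Hi, D/d/T/Lo, D/d/T/Mid, D/d/T/Hi, D/d/H/Lo, D/d/H/Mid, D/d/H/Hi, D/c/T/Lo, D/c/T/Mid, D/c/T/Hi, D/c/H/Lo, D/c/H/Mid, D/c/H/Hi. Columns: ya, ye, za, ze.
{B/d/T/Lo, B/d/H/Lo} → row (4,1) (4,1) (3,4) (3,4)
{B/d/T/Mid, B/d/H/Mid} → row (2,6) (2,6) (3,4) (3,4)
{B/d/T/Hi, B/d/H/Hi} → row (5,3) (5,3) (3,4) (3,4)
{B/c/T/Lo, B/c/T/Mid, B/c/T/Hi, B/c/H/Lo, B/c/H/Mid, B/c/H/Hi} → row (1,7) (1,4) (3,4) (3,4)
{D/d/T/Lo, D/d/T/Mid, D/d/T/Hi, D/c/T/Lo, D/c/T/Mid, D/c/T/Hi} → row (1,2) (1,2) (5,2) (5,2)
{D/d/H/Lo, D/d/H/Mid, D/d/H/Hi, D/c/H/Lo, D/c/H/Mid, D/c/H/Hi} → row (1,7) (1,7) (5,2) (5,2)
That's 6 distinct rows out of 24 strategies.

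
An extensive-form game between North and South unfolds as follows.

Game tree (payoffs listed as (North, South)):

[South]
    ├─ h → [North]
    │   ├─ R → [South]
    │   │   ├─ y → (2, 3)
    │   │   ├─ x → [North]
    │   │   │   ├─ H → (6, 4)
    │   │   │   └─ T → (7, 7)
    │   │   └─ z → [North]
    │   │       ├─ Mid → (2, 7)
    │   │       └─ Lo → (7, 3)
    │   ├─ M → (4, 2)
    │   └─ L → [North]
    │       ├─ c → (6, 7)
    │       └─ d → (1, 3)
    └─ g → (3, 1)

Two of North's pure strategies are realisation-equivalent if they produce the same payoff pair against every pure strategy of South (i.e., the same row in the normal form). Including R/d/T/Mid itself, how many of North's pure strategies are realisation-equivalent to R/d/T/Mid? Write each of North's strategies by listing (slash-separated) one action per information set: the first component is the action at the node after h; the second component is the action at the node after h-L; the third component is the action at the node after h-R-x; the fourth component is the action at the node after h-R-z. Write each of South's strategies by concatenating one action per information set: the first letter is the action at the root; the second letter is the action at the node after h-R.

Row for R/d/T/Mid (columns hy, hx, hz, gy, gx, gz): (2,3) (7,7) (2,7) (3,1) (3,1) (3,1).
Under R/d/T/Mid, North's choice at the node after h-L can never be reached regardless of what South does, so varying those choices leaves every outcome unchanged.
Holding the reachable choices fixed and varying the unreachable one freely already gives 2 equivalent strategies.
No other strategy reproduces this row, so those 2 are the full class: R/c/T/Mid, R/d/T/Mid.

2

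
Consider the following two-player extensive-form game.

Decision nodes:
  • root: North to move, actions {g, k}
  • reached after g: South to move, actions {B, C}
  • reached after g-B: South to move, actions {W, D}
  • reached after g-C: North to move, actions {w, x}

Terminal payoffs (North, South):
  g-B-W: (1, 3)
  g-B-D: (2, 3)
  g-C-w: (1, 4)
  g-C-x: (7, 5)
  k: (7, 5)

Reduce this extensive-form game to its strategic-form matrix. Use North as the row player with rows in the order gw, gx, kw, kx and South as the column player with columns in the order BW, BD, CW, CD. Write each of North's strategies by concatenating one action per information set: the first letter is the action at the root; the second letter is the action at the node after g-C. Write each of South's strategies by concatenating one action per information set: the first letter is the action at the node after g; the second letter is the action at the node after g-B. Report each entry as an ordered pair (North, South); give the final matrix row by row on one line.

           BW       BD       CW       CD
  gw    (1,3)    (2,3)    (1,4)    (1,4)
  gx    (1,3)    (2,3)    (7,5)    (7,5)
  kw    (7,5)    (7,5)    (7,5)    (7,5)
  kx    (7,5)    (7,5)    (7,5)    (7,5)

gw: (1,3) (2,3) (1,4) (1,4) | gx: (1,3) (2,3) (7,5) (7,5) | kw: (7,5) (7,5) (7,5) (7,5) | kx: (7,5) (7,5) (7,5) (7,5)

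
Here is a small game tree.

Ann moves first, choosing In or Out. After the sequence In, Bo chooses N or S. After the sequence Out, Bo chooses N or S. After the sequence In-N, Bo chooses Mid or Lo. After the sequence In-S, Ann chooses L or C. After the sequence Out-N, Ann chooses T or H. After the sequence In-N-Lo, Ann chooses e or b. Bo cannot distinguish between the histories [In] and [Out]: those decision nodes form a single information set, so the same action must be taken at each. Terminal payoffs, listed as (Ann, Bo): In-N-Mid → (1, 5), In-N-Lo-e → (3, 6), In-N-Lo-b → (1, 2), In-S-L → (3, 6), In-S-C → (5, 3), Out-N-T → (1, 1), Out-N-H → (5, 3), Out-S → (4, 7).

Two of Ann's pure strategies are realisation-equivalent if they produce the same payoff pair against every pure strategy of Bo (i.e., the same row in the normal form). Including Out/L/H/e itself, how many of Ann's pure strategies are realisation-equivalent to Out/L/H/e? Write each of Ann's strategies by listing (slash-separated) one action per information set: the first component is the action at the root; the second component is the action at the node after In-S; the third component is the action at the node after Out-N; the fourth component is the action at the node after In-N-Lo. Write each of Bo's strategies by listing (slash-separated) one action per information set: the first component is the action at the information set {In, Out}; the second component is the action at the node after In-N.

4

Row for Out/L/H/e (columns N/Mid, N/Lo, S/Mid, S/Lo): (5,3) (5,3) (4,7) (4,7).
Under Out/L/H/e, Ann's choice at the node after In-S and at the node after In-N-Lo can never be reached regardless of what Bo does, so varying those choices leaves every outcome unchanged.
Holding the reachable choices fixed and varying the unreachable ones freely already gives 2 × 2 = 4 equivalent strategies.
No other strategy reproduces this row, so those 4 are the full class: Out/L/H/e, Out/L/H/b, Out/C/H/e, Out/C/H/b.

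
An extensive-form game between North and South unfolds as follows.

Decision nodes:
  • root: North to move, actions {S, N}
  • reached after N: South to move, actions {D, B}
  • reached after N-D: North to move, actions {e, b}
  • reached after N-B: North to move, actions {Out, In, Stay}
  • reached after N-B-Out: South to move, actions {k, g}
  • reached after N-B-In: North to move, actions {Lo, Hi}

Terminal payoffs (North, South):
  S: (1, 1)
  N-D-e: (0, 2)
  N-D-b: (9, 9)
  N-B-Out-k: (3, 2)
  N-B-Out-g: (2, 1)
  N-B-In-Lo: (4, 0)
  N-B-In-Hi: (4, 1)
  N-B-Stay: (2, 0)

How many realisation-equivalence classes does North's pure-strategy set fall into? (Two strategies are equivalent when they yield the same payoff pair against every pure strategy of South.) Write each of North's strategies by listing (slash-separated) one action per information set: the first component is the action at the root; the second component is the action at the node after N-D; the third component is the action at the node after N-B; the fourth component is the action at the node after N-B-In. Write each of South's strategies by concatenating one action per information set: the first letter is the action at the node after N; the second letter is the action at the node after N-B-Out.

North has 24 pure strategies: S/e/Out/Lo, S/e/Out/Hi, S/e/In/Lo, S/e/In/Hi, S/e/Stay/Lo, S/e/Stay/Hi, S/b/Out/Lo, S/b/Out/Hi, S/b/In/Lo, S/b/In/Hi, S/b/Stay/Lo, S/b/Stay/Hi, N/e/Out/Lo, N/e/Out/Hi, N/e/In/Lo, N/e/In/Hi, N/e/Stay/Lo, N/e/Stay/Hi, N/b/Out/Lo, N/b/Out/Hi, N/b/In/Lo, N/b/In/Hi, N/b/Stay/Lo, N/b/Stay/Hi. Columns: Dk, Dg, Bk, Bg.
{S/e/Out/Lo, S/e/Out/Hi, S/e/In/Lo, S/e/In/Hi, S/e/Stay/Lo, S/e/Stay/Hi, S/b/Out/Lo, S/b/Out/Hi, S/b/In/Lo, S/b/In/Hi, S/b/Stay/Lo, S/b/Stay/Hi} → row (1,1) (1,1) (1,1) (1,1)
{N/e/Out/Lo, N/e/Out/Hi} → row (0,2) (0,2) (3,2) (2,1)
{N/e/In/Lo} → row (0,2) (0,2) (4,0) (4,0)
{N/e/In/Hi} → row (0,2) (0,2) (4,1) (4,1)
{N/e/Stay/Lo, N/e/Stay/Hi} → row (0,2) (0,2) (2,0) (2,0)
{N/b/Out/Lo, N/b/Out/Hi} → row (9,9) (9,9) (3,2) (2,1)
{N/b/In/Lo} → row (9,9) (9,9) (4,0) (4,0)
{N/b/In/Hi} → row (9,9) (9,9) (4,1) (4,1)
{N/b/Stay/Lo, N/b/Stay/Hi} → row (9,9) (9,9) (2,0) (2,0)
That's 9 distinct rows out of 24 strategies.

9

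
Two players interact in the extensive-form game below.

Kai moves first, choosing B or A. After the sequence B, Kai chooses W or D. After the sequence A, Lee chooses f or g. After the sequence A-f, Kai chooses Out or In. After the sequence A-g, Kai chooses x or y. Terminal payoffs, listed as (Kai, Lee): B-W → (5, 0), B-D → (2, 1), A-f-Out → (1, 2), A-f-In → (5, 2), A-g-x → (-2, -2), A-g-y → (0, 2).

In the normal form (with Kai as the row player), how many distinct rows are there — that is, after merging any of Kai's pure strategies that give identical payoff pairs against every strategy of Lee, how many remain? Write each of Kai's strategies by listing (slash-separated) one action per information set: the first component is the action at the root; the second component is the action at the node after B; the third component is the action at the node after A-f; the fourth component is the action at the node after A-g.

Kai has 16 pure strategies: B/W/Out/x, B/W/Out/y, B/W/In/x, B/W/In/y, B/D/Out/x, B/D/Out/y, B/D/In/x, B/D/In/y, A/W/Out/x, A/W/Out/y, A/W/In/x, A/W/In/y, A/D/Out/x, A/D/Out/y, A/D/In/x, A/D/In/y. Columns: f, g.
{B/W/Out/x, B/W/Out/y, B/W/In/x, B/W/In/y} → row (5,0) (5,0)
{B/D/Out/x, B/D/Out/y, B/D/In/x, B/D/In/y} → row (2,1) (2,1)
{A/W/Out/x, A/D/Out/x} → row (1,2) (-2,-2)
{A/W/Out/y, A/D/Out/y} → row (1,2) (0,2)
{A/W/In/x, A/D/In/x} → row (5,2) (-2,-2)
{A/W/In/y, A/D/In/y} → row (5,2) (0,2)
That's 6 distinct rows out of 16 strategies.

6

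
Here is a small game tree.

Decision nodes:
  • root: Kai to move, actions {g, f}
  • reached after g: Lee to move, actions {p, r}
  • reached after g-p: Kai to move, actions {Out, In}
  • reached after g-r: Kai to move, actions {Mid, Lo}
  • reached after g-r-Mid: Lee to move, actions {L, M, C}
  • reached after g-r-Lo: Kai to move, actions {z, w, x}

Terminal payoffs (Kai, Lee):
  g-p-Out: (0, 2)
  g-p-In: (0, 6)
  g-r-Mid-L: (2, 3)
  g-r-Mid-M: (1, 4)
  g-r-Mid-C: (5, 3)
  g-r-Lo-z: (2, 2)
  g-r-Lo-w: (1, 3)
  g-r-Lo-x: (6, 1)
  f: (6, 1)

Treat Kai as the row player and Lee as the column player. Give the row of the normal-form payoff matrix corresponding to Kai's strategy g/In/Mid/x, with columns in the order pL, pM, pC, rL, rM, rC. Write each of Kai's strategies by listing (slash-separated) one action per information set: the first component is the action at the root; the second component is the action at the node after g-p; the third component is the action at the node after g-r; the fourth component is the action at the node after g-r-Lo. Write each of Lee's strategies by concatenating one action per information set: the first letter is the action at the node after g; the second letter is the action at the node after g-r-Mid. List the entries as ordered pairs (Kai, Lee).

(0,6) (0,6) (0,6) (2,3) (1,4) (5,3)

vs pL: Kai plays g → Lee plays p at [g] → Kai plays In at [g-p] → (0, 6)
vs pM: Kai plays g → Lee plays p at [g] → Kai plays In at [g-p] → (0, 6)
vs pC: Kai plays g → Lee plays p at [g] → Kai plays In at [g-p] → (0, 6)
vs rL: Kai plays g → Lee plays r at [g] → Kai plays Mid at [g-r] → Lee plays L at [g-r-Mid] → (2, 3)
vs rM: Kai plays g → Lee plays r at [g] → Kai plays Mid at [g-r] → Lee plays M at [g-r-Mid] → (1, 4)
vs rC: Kai plays g → Lee plays r at [g] → Kai plays Mid at [g-r] → Lee plays C at [g-r-Mid] → (5, 3)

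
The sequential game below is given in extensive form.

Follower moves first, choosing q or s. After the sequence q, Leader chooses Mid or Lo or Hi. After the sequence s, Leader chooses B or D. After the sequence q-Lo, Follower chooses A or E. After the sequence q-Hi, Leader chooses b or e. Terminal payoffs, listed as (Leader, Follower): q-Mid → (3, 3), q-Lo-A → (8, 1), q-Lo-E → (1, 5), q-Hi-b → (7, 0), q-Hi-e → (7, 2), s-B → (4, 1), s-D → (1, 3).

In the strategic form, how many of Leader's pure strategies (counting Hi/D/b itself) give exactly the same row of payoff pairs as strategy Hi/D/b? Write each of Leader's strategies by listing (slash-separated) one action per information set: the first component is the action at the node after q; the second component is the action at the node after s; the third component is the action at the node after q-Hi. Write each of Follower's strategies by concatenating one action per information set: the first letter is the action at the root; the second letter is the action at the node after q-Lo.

1

Row for Hi/D/b (columns qA, qE, sA, sE): (7,0) (7,0) (1,3) (1,3).
Every one of Leader's information sets is on the play path for some reply by Follower when Leader follows Hi/D/b.
Changing the action at any of them therefore changes at least one column, so only Hi/D/b itself gives this row.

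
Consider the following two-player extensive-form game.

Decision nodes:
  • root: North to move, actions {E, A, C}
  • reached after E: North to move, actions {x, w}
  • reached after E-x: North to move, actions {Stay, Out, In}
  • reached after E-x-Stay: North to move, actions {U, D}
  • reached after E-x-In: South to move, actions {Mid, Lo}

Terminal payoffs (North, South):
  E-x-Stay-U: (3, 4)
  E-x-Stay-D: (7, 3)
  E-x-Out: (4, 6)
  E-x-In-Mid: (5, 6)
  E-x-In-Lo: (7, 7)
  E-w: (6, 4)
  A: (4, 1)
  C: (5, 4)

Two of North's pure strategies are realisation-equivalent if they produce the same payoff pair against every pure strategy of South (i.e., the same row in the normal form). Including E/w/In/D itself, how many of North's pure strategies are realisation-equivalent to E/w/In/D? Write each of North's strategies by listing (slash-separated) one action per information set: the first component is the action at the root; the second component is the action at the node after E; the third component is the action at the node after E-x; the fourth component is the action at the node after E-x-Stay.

6

Row for E/w/In/D (columns Mid, Lo): (6,4) (6,4).
Under E/w/In/D, North's choice at the node after E-x and at the node after E-x-Stay can never be reached regardless of what South does, so varying those choices leaves every outcome unchanged.
Holding the reachable choices fixed and varying the unreachable ones freely already gives 3 × 2 = 6 equivalent strategies.
No other strategy reproduces this row, so those 6 are the full class: E/w/Stay/U, E/w/Stay/D, E/w/Out/U, E/w/Out/D, E/w/In/U, E/w/In/D.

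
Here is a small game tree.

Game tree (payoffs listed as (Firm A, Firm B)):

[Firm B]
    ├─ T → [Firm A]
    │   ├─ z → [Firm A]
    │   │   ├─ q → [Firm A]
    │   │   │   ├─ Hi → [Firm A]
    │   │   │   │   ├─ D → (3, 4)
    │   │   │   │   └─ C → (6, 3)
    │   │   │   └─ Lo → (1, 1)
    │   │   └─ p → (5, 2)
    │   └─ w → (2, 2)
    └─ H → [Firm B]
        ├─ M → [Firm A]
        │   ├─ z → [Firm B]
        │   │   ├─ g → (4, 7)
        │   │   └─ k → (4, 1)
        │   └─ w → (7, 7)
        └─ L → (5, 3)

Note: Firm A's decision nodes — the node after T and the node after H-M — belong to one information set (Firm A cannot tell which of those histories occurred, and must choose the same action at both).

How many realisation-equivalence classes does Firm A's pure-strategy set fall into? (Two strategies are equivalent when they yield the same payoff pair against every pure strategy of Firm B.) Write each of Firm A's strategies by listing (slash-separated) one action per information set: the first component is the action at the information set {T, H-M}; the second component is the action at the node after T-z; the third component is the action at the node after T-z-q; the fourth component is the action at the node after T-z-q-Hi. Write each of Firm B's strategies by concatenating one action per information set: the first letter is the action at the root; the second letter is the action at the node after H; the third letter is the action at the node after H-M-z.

Firm A has 16 pure strategies: z/q/Hi/D, z/q/Hi/C, z/q/Lo/D, z/q/Lo/C, z/p/Hi/D, z/p/Hi/C, z/p/Lo/D, z/p/Lo/C, w/q/Hi/D, w/q/Hi/C, w/q/Lo/D, w/q/Lo/C, w/p/Hi/D, w/p/Hi/C, w/p/Lo/D, w/p/Lo/C. Columns: TMg, TMk, TLg, TLk, HMg, HMk, HLg, HLk.
{z/q/Hi/D} → row (3,4) (3,4) (3,4) (3,4) (4,7) (4,1) (5,3) (5,3)
{z/q/Hi/C} → row (6,3) (6,3) (6,3) (6,3) (4,7) (4,1) (5,3) (5,3)
{z/q/Lo/D, z/q/Lo/C} → row (1,1) (1,1) (1,1) (1,1) (4,7) (4,1) (5,3) (5,3)
{z/p/Hi/D, z/p/Hi/C, z/p/Lo/D, z/p/Lo/C} → row (5,2) (5,2) (5,2) (5,2) (4,7) (4,1) (5,3) (5,3)
{w/q/Hi/D, w/q/Hi/C, w/q/Lo/D, w/q/Lo/C, w/p/Hi/D, w/p/Hi/C, w/p/Lo/D, w/p/Lo/C} → row (2,2) (2,2) (2,2) (2,2) (7,7) (7,7) (5,3) (5,3)
That's 5 distinct rows out of 16 strategies.

5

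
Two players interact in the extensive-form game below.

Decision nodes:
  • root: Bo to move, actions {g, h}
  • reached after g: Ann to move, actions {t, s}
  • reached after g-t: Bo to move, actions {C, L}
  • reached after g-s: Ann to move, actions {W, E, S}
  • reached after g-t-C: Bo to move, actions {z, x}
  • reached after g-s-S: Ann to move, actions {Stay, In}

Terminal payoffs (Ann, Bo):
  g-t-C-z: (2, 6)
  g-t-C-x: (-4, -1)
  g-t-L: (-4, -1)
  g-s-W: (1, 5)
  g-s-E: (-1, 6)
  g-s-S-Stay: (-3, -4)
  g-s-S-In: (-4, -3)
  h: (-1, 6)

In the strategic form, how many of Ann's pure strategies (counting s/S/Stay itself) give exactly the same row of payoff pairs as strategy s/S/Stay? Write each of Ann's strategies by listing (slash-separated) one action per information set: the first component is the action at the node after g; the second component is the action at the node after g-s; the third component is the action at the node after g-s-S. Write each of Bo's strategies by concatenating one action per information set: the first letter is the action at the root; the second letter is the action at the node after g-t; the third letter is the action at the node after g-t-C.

1

Row for s/S/Stay (columns gCz, gCx, gLz, gLx, hCz, hCx, hLz, hLx): (-3,-4) (-3,-4) (-3,-4) (-3,-4) (-1,6) (-1,6) (-1,6) (-1,6).
Every one of Ann's information sets is on the play path for some reply by Bo when Ann follows s/S/Stay.
Changing the action at any of them therefore changes at least one column, so only s/S/Stay itself gives this row.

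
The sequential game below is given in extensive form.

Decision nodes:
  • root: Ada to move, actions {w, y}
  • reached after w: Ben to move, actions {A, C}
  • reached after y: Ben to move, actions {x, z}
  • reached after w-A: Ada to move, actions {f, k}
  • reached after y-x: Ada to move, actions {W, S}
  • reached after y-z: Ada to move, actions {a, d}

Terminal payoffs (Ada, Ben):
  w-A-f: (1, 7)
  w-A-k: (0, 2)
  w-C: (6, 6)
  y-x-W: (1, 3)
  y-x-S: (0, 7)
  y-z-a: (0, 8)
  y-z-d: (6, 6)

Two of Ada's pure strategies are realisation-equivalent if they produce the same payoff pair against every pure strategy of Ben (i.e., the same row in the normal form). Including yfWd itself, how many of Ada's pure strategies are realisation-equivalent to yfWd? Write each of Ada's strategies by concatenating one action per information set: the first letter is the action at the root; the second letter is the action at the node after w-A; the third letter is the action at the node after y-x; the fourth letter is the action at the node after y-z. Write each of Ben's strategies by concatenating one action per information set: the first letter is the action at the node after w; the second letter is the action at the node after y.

2

Row for yfWd (columns Ax, Az, Cx, Cz): (1,3) (6,6) (1,3) (6,6).
Under yfWd, Ada's choice at the node after w-A can never be reached regardless of what Ben does, so varying those choices leaves every outcome unchanged.
Holding the reachable choices fixed and varying the unreachable one freely already gives 2 equivalent strategies.
No other strategy reproduces this row, so those 2 are the full class: yfWd, ykWd.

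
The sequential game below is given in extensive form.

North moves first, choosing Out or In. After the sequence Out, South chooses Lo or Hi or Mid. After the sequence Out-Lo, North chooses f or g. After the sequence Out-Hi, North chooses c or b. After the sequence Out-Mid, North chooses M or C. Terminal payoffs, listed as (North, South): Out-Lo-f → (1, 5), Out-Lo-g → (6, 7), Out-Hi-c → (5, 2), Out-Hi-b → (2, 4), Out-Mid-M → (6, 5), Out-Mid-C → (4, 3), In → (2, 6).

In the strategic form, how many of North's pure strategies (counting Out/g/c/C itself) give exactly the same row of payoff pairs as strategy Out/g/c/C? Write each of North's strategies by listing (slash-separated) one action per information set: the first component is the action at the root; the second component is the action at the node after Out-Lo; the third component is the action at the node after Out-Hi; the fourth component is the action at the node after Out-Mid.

1

Row for Out/g/c/C (columns Lo, Hi, Mid): (6,7) (5,2) (4,3).
Every one of North's information sets is on the play path for some reply by South when North follows Out/g/c/C.
Changing the action at any of them therefore changes at least one column, so only Out/g/c/C itself gives this row.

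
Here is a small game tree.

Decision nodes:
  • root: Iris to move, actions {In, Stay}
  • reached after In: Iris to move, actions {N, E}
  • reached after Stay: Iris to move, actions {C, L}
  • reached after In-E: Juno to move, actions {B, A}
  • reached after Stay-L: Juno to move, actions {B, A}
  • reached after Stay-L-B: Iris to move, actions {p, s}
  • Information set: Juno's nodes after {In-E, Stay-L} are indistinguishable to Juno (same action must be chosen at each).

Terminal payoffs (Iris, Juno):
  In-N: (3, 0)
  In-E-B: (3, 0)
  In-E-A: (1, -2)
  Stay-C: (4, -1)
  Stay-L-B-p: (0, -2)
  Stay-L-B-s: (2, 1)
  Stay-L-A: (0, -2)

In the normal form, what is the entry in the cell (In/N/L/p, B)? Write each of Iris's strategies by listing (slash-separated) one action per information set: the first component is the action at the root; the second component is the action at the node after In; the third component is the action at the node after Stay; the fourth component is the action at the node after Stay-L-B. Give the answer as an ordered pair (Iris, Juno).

(3, 0)

Trace the play path from the root:
  Iris plays In
  Iris plays N at [In]
→ terminal payoff (3, 0).
(Iris's choice at the node after Stay is never reached on this path, so it doesn't affect the outcome.)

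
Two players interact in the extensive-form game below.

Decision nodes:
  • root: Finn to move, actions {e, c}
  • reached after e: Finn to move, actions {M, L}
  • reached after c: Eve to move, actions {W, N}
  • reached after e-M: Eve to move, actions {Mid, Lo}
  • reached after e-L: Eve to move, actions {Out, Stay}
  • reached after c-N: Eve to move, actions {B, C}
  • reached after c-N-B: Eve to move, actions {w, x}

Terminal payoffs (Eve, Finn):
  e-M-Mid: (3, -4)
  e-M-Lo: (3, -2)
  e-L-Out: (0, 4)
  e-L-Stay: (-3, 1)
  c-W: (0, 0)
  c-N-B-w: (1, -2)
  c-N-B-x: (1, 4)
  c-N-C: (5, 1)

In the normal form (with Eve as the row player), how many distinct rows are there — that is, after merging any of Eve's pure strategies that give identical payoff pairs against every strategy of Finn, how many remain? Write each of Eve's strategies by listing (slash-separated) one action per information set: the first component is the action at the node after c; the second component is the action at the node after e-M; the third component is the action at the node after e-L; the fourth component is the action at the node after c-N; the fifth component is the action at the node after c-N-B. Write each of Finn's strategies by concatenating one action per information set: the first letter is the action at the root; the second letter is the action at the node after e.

Eve has 32 pure strategies: W/Mid/Out/B/w, W/Mid/Out/B/x, W/Mid/Out/C/w, W/Mid/Out/C/x, W/Mid/Stay/B/w, W/Mid/Stay/B/x, W/Mid/Stay/C/w, W/Mid/Stay/C/x, W/Lo/Out/B/w, W/Lo/Out/B/x, W/Lo/Out/C/w, W/Lo/Out/C/x, W/Lo/Stay/B/w, W/Lo/Stay/B/x, W/Lo/Stay/C/w, W/Lo/Stay/C/x, N/Mid/Out/B/w, N/Mid/Out/B/x, N/Mid/Out/C/w, N/Mid/Out/C/x, N/Mid/Stay/B/w, N/Mid/Stay/B/x, N/Mid/Stay/C/w, N/Mid/Stay/C/x, N/Lo/Out/B/w, N/Lo/Out/B/x, N/Lo/Out/C/w, N/Lo/Out/C/x, N/Lo/Stay/B/w, N/Lo/Stay/B/x, N/Lo/Stay/C/w, N/Lo/Stay/C/x. Columns: eM, eL, cM, cL.
{W/Mid/Out/B/w, W/Mid/Out/B/x, W/Mid/Out/C/w, W/Mid/Out/C/x} → row (3,-4) (0,4) (0,0) (0,0)
{W/Mid/Stay/B/w, W/Mid/Stay/B/x, W/Mid/Stay/C/w, W/Mid/Stay/C/x} → row (3,-4) (-3,1) (0,0) (0,0)
{W/Lo/Out/B/w, W/Lo/Out/B/x, W/Lo/Out/C/w, W/Lo/Out/C/x} → row (3,-2) (0,4) (0,0) (0,0)
{W/Lo/Stay/B/w, W/Lo/Stay/B/x, W/Lo/Stay/C/w, W/Lo/Stay/C/x} → row (3,-2) (-3,1) (0,0) (0,0)
{N/Mid/Out/B/w} → row (3,-4) (0,4) (1,-2) (1,-2)
{N/Mid/Out/B/x} → row (3,-4) (0,4) (1,4) (1,4)
{N/Mid/Out/C/w, N/Mid/Out/C/x} → row (3,-4) (0,4) (5,1) (5,1)
{N/Mid/Stay/B/w} → row (3,-4) (-3,1) (1,-2) (1,-2)
{N/Mid/Stay/B/x} → row (3,-4) (-3,1) (1,4) (1,4)
{N/Mid/Stay/C/w, N/Mid/Stay/C/x} → row (3,-4) (-3,1) (5,1) (5,1)
{N/Lo/Out/B/w} → row (3,-2) (0,4) (1,-2) (1,-2)
{N/Lo/Out/B/x} → row (3,-2) (0,4) (1,4) (1,4)
{N/Lo/Out/C/w, N/Lo/Out/C/x} → row (3,-2) (0,4) (5,1) (5,1)
{N/Lo/Stay/B/w} → row (3,-2) (-3,1) (1,-2) (1,-2)
{N/Lo/Stay/B/x} → row (3,-2) (-3,1) (1,4) (1,4)
{N/Lo/Stay/C/w, N/Lo/Stay/C/x} → row (3,-2) (-3,1) (5,1) (5,1)
That's 16 distinct rows out of 32 strategies.

16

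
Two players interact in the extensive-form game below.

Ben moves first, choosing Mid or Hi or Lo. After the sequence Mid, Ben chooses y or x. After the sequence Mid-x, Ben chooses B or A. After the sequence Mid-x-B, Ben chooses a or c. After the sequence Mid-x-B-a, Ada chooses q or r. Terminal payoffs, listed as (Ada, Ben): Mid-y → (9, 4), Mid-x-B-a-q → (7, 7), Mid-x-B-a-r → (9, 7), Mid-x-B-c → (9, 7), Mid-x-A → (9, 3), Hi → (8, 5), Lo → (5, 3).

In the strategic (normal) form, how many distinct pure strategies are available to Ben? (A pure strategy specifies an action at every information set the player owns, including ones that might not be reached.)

Ben owns the root with actions {Mid, Hi, Lo} — three choices.
Ben owns the node after Mid with actions {y, x} — two choices.
Ben owns the node after Mid-x with actions {B, A} — two choices.
Ben owns the node after Mid-x-B with actions {a, c} — two choices.
A pure strategy fixes one action at each information set independently, so the count is the product 3 × 2 × 2 × 2 = 24.

24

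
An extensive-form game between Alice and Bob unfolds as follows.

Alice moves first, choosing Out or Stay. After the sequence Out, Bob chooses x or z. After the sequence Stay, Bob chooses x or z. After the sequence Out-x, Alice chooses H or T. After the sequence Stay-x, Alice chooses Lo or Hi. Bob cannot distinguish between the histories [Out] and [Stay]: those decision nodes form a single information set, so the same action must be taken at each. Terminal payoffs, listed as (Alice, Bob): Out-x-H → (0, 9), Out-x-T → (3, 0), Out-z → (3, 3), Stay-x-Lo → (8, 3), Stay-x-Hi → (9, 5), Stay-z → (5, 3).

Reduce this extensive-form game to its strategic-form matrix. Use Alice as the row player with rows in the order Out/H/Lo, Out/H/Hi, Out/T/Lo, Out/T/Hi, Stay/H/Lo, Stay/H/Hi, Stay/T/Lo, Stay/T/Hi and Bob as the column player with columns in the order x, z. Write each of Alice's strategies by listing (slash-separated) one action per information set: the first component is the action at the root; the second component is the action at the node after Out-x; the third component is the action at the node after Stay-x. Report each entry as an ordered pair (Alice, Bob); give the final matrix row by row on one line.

Row Out/H/Lo: x→(0,9), z→(3,3)
Row Out/H/Hi: x→(0,9), z→(3,3)
Row Out/T/Lo: x→(3,0), z→(3,3)
Row Out/T/Hi: x→(3,0), z→(3,3)
Row Stay/H/Lo: x→(8,3), z→(5,3)
Row Stay/H/Hi: x→(9,5), z→(5,3)
Row Stay/T/Lo: x→(8,3), z→(5,3)
Row Stay/T/Hi: x→(9,5), z→(5,3)

Out/H/Lo: (0,9) (3,3) | Out/H/Hi: (0,9) (3,3) | Out/T/Lo: (3,0) (3,3) | Out/T/Hi: (3,0) (3,3) | Stay/H/Lo: (8,3) (5,3) | Stay/H/Hi: (9,5) (5,3) | Stay/T/Lo: (8,3) (5,3) | Stay/T/Hi: (9,5) (5,3)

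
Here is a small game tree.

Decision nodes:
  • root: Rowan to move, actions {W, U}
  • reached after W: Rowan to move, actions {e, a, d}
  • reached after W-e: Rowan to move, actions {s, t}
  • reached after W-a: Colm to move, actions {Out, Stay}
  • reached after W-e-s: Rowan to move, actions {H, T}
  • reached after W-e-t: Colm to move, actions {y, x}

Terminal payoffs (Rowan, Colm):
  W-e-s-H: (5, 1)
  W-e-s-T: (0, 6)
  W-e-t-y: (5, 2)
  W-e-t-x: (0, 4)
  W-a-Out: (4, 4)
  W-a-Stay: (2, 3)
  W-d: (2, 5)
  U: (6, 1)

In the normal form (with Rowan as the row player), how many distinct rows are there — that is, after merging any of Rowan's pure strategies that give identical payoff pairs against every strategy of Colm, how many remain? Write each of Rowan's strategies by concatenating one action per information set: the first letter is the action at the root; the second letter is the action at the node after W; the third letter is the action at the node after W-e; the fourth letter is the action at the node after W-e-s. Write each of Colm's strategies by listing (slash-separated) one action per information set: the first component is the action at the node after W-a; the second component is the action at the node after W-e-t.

6

Rowan has 24 pure strategies: WesH, WesT, WetH, WetT, WasH, WasT, WatH, WatT, WdsH, WdsT, WdtH, WdtT, UesH, UesT, UetH, UetT, UasH, UasT, UatH, UatT, UdsH, UdsT, UdtH, UdtT. Columns: Out/y, Out/x, Stay/y, Stay/x.
{WesH} → row (5,1) (5,1) (5,1) (5,1)
{WesT} → row (0,6) (0,6) (0,6) (0,6)
{WetH, WetT} → row (5,2) (0,4) (5,2) (0,4)
{WasH, WasT, WatH, WatT} → row (4,4) (4,4) (2,3) (2,3)
{WdsH, WdsT, WdtH, WdtT} → row (2,5) (2,5) (2,5) (2,5)
{UesH, UesT, UetH, UetT, UasH, UasT, UatH, UatT, UdsH, UdsT, UdtH, UdtT} → row (6,1) (6,1) (6,1) (6,1)
That's 6 distinct rows out of 24 strategies.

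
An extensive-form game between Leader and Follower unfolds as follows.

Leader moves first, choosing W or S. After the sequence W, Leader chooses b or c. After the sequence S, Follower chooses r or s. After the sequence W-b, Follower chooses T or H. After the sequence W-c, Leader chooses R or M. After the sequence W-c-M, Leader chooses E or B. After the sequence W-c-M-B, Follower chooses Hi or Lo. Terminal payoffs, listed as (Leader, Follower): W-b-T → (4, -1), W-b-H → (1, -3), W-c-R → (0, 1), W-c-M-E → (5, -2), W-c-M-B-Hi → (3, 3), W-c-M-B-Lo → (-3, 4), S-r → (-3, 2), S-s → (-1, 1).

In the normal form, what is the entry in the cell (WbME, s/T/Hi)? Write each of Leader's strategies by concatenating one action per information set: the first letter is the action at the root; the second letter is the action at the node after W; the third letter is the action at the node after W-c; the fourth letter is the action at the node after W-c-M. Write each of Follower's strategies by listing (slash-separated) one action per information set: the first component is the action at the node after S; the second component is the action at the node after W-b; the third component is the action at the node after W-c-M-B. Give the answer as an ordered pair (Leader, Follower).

Trace the play path from the root:
  Leader plays W
  Leader plays b at [W]
  Follower plays T at [W-b]
→ terminal payoff (4, -1).
(Leader's choice at the node after W-c is never reached on this path, so it doesn't affect the outcome.)

(4, -1)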